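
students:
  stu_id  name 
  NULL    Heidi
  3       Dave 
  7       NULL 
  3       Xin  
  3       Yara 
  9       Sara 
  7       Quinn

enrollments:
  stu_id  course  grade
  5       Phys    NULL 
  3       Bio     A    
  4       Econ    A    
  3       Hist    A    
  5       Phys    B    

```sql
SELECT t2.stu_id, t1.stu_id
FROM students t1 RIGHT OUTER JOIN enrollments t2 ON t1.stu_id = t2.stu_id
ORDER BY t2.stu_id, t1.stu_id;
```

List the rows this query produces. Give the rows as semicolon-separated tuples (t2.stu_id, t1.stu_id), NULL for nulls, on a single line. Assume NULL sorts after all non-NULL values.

RIGHT JOIN keeps every row from `enrollments`; unmatched rows get NULL for `students`'s columns.
Matching on t1.stu_id = t2.stu_id. A NULL in a compared column never satisfies the condition.
- t1[0] stu_id=NULL → no match.
- t1[1] stu_id=3 → 2 match(es) in t2 → 2 row(s).
- t1[2] stu_id=7 → no match.
- t1[3] stu_id=3 → 2 match(es) in t2 → 2 row(s).
- t1[4] stu_id=3 → 2 match(es) in t2 → 2 row(s).
- t1[5] stu_id=9 → no match.
- t1[6] stu_id=7 → no match.
- plus 3 unmatched t2 row(s), each kept with NULL t1 columns.
After projecting and ordering:
t2.stu_id | t1.stu_id
3 | 3
3 | 3
3 | 3
3 | 3
3 | 3
3 | 3
4 | NULL
5 | NULL
5 | NULL

(3, 3); (3, 3); (3, 3); (3, 3); (3, 3); (3, 3); (4, NULL); (5, NULL); (5, NULL)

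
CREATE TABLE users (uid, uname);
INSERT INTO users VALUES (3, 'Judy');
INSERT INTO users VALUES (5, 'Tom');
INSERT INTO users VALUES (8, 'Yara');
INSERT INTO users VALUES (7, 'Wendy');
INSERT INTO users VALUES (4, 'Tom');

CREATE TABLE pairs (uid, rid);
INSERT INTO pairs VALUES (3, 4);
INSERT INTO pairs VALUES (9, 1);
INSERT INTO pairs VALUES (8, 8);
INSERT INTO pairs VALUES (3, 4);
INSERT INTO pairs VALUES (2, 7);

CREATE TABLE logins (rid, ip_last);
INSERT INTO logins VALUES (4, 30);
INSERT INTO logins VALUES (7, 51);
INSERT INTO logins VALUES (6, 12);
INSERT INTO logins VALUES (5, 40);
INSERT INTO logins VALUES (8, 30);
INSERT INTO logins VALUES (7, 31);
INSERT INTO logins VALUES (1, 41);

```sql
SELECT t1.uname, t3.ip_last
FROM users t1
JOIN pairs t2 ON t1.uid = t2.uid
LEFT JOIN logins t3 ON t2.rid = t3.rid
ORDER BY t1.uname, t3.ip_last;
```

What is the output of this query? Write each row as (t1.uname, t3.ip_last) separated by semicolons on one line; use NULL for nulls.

(Judy, 30); (Judy, 30); (Yara, 30)

Step 1 — t1 INNER JOIN t2 on uid → 3 row(s).
Then LEFT JOIN `logins t3` on rid: each of those 3 rows is kept; rows whose t2.rid has no match in t3 get NULL for t3's columns.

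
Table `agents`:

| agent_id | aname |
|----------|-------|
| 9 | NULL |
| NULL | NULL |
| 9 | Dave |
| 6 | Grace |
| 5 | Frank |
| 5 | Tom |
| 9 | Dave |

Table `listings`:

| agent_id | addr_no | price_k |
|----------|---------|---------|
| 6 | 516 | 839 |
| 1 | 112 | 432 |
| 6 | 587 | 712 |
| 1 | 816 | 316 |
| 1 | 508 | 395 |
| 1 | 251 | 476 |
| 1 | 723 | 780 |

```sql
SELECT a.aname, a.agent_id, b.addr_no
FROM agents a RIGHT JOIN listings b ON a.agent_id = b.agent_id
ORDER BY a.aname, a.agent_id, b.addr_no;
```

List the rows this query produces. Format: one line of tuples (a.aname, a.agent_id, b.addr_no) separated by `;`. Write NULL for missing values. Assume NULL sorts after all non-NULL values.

RIGHT JOIN keeps every row from `listings`; unmatched rows get NULL for `agents`'s columns.
Matching on a.agent_id = b.agent_id. A NULL in a compared column never satisfies the condition.
- a[0] agent_id=9 → no match.
- a[1] agent_id=NULL → no match.
- a[2] agent_id=9 → no match.
- a[3] agent_id=6 → 2 match(es) in b → 2 row(s).
- a[4] agent_id=5 → no match.
- a[5] agent_id=5 → no match.
- a[6] agent_id=9 → no match.
- 5 b row(s) had no a match → kept, a columns NULL.
After projecting and ordering:
a.aname | a.agent_id | b.addr_no
Grace | 6 | 516
Grace | 6 | 587
NULL | NULL | 112
NULL | NULL | 251
NULL | NULL | 508
NULL | NULL | 723
NULL | NULL | 816

(Grace, 6, 516); (Grace, 6, 587); (NULL, NULL, 112); (NULL, NULL, 251); (NULL, NULL, 508); (NULL, NULL, 723); (NULL, NULL, 816)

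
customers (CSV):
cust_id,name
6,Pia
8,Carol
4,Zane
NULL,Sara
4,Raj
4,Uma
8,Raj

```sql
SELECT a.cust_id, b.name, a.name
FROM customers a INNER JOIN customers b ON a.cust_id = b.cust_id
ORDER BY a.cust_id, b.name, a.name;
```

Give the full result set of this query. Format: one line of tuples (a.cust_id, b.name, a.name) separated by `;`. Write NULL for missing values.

(4, Raj, Raj); (4, Raj, Uma); (4, Raj, Zane); (4, Uma, Raj); (4, Uma, Uma); (4, Uma, Zane); (4, Zane, Raj); (4, Zane, Uma); (4, Zane, Zane); (6, Pia, Pia); (8, Carol, Carol); (8, Carol, Raj); (8, Raj, Carol); (8, Raj, Raj)

INNER JOIN keeps only pairs where the ON condition holds.
Matching on a.cust_id = b.cust_id. A NULL in a compared column never satisfies the condition.
Matched pairs: 14.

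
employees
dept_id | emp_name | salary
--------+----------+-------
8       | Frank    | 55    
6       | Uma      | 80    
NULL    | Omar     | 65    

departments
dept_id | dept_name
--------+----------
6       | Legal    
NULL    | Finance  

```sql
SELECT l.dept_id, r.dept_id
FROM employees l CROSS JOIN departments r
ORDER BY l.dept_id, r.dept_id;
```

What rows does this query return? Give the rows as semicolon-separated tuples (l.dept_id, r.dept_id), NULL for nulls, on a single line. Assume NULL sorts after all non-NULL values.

(6, 6); (6, NULL); (8, 6); (8, NULL); (NULL, 6); (NULL, NULL)

CROSS JOIN pairs every row of `employees` with every row of `departments`: 3 × 2 = 6 rows.
After projecting and ordering:
l.dept_id | r.dept_id
6 | 6
6 | NULL
8 | 6
8 | NULL
NULL | 6
NULL | NULL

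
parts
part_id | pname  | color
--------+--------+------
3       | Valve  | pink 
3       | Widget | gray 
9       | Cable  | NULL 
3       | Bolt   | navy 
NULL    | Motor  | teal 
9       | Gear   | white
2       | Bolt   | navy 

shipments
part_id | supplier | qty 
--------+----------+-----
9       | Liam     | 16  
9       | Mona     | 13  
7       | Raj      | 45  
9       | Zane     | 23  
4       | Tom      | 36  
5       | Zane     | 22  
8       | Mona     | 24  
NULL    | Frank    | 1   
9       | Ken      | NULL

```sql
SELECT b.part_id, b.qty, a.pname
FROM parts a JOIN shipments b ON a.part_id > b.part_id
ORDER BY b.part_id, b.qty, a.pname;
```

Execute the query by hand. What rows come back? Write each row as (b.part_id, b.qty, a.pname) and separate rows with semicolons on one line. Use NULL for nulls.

(4, 36, Cable); (4, 36, Gear); (5, 22, Cable); (5, 22, Gear); (7, 45, Cable); (7, 45, Gear); (8, 24, Cable); (8, 24, Gear)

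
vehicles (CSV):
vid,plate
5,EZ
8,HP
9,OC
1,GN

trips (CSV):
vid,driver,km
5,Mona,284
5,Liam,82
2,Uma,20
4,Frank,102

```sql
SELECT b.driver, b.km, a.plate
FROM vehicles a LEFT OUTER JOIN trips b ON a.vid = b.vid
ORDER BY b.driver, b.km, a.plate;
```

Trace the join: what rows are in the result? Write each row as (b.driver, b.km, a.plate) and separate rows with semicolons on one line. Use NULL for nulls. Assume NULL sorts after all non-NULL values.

(Liam, 82, EZ); (Mona, 284, EZ); (NULL, NULL, GN); (NULL, NULL, HP); (NULL, NULL, OC)

LEFT JOIN keeps every row from `vehicles`; unmatched rows get NULL for `trips`'s columns.
Matching on a.vid = b.vid.
- a[0] vid=5 → 2 match(es) in b → 2 row(s).
- a[1] vid=8 → no match; kept with NULLs on the b side.
- a[2] vid=9 → no match; kept with NULLs on the b side.
- a[3] vid=1 → no match; kept with NULLs on the b side.
After projecting and ordering:
b.driver | b.km | a.plate
Liam | 82 | EZ
Mona | 284 | EZ
NULL | NULL | GN
NULL | NULL | HP
NULL | NULL | OC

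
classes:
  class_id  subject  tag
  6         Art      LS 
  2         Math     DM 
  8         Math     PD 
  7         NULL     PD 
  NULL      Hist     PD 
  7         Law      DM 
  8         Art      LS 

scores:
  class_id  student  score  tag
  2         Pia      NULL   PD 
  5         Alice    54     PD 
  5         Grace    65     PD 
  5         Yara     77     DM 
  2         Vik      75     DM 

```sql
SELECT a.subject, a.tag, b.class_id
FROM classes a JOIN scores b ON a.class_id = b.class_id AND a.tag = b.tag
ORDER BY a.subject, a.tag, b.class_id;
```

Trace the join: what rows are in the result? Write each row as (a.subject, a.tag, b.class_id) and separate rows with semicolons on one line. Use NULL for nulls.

(Math, DM, 2)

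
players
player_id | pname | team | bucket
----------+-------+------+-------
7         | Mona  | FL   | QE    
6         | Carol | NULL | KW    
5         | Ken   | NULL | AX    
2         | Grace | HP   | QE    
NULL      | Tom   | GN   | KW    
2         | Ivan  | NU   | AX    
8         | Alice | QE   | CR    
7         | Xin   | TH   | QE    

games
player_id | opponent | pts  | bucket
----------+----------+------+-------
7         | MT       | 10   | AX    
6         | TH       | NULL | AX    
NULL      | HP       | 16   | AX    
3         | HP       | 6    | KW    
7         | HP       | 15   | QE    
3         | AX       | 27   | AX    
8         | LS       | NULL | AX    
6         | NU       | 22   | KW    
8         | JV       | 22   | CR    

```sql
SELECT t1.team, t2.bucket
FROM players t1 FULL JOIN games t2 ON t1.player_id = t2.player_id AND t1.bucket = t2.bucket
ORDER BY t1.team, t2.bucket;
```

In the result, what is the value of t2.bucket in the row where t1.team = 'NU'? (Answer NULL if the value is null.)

NULL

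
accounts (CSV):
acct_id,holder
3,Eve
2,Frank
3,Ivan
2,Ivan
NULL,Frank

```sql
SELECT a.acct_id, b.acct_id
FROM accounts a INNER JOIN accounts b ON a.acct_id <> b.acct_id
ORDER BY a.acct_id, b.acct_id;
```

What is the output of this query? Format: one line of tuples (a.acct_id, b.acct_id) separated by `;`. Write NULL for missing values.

(2, 3); (2, 3); (2, 3); (2, 3); (3, 2); (3, 2); (3, 2); (3, 2)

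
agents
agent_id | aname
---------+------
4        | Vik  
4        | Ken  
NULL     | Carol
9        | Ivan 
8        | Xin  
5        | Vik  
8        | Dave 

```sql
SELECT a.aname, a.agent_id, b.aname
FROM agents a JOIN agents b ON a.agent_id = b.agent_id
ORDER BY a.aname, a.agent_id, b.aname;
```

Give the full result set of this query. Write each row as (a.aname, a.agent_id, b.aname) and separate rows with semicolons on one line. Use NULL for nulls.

(Dave, 8, Dave); (Dave, 8, Xin); (Ivan, 9, Ivan); (Ken, 4, Ken); (Ken, 4, Vik); (Vik, 4, Ken); (Vik, 4, Vik); (Vik, 5, Vik); (Xin, 8, Dave); (Xin, 8, Xin)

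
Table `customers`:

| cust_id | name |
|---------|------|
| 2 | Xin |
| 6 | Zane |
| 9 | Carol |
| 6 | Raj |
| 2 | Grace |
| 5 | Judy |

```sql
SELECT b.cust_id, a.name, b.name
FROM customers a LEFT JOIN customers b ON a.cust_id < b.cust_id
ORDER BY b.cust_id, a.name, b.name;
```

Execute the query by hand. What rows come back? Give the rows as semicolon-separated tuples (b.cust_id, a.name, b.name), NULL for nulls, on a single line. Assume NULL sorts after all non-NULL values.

(5, Grace, Judy); (5, Xin, Judy); (6, Grace, Raj); (6, Grace, Zane); (6, Judy, Raj); (6, Judy, Zane); (6, Xin, Raj); (6, Xin, Zane); (9, Grace, Carol); (9, Judy, Carol); (9, Raj, Carol); (9, Xin, Carol); (9, Zane, Carol); (NULL, Carol, NULL)

LEFT JOIN keeps every row from `customers a`; unmatched rows get NULL for `customers b`'s columns.
Matching on a.cust_id < b.cust_id.
- a row (cust_id=2): matches 4 b row(s) → 4 output row(s).
- a row (cust_id=6): matches 1 b row(s) → 1 output row(s).
- a row (cust_id=9): no match → kept, b columns NULL.
- a row (cust_id=6): matches 1 b row(s) → 1 output row(s).
- a row (cust_id=2): matches 4 b row(s) → 4 output row(s).
- a row (cust_id=5): matches 3 b row(s) → 3 output row(s).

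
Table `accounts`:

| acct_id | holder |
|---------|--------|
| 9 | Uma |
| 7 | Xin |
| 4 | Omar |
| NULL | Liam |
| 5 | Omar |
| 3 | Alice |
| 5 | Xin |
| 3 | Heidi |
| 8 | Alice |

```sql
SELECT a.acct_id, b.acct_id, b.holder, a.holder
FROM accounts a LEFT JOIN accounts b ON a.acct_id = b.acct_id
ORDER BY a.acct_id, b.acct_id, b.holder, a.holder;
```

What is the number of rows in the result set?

LEFT JOIN keeps every row from `accounts a`; unmatched rows get NULL for `accounts b`'s columns.
Matching on a.acct_id = b.acct_id. A NULL in a compared column never satisfies the condition.
- a row (acct_id=9): matches 1 b row(s) → 1 output row(s).
- a row (acct_id=7): matches 1 b row(s) → 1 output row(s).
- a row (acct_id=4): matches 1 b row(s) → 1 output row(s).
- a row (acct_id=NULL): no match → kept, b columns NULL.
- a row (acct_id=5): matches 2 b row(s) → 2 output row(s).
- a row (acct_id=3): matches 2 b row(s) → 2 output row(s).
- a row (acct_id=5): matches 2 b row(s) → 2 output row(s).
- a row (acct_id=3): matches 2 b row(s) → 2 output row(s).
- a row (acct_id=8): matches 1 b row(s) → 1 output row(s).
Total: 12 matched + 1 padded = 13 rows.

13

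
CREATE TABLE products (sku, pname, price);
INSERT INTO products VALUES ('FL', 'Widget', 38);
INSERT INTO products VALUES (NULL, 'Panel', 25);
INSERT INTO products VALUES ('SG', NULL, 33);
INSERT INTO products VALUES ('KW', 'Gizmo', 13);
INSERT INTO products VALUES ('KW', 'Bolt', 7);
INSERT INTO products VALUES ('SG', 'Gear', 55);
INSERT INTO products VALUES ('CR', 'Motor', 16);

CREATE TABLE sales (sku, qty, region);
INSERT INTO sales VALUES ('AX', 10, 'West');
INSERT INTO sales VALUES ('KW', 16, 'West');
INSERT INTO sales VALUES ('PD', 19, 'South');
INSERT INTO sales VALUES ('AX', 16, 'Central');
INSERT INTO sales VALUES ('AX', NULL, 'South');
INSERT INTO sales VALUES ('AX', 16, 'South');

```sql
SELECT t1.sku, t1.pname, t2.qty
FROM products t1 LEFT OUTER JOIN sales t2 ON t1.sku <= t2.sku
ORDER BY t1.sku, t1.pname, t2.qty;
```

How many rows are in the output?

LEFT JOIN keeps every row from `products`; unmatched rows get NULL for `sales`'s columns.
Matching on t1.sku <= t2.sku. A NULL in a compared column never satisfies the condition.
- t1 row (sku=FL): matches 2 t2 row(s) → 2 output row(s).
- t1 row (sku=NULL): no match → kept, t2 columns NULL.
- t1 row (sku=SG): no match → kept, t2 columns NULL.
- t1 row (sku=KW): matches 2 t2 row(s) → 2 output row(s).
- t1 row (sku=KW): matches 2 t2 row(s) → 2 output row(s).
- t1 row (sku=SG): no match → kept, t2 columns NULL.
- t1 row (sku=CR): matches 2 t2 row(s) → 2 output row(s).
Total: 8 matched + 3 padded = 11 rows.

11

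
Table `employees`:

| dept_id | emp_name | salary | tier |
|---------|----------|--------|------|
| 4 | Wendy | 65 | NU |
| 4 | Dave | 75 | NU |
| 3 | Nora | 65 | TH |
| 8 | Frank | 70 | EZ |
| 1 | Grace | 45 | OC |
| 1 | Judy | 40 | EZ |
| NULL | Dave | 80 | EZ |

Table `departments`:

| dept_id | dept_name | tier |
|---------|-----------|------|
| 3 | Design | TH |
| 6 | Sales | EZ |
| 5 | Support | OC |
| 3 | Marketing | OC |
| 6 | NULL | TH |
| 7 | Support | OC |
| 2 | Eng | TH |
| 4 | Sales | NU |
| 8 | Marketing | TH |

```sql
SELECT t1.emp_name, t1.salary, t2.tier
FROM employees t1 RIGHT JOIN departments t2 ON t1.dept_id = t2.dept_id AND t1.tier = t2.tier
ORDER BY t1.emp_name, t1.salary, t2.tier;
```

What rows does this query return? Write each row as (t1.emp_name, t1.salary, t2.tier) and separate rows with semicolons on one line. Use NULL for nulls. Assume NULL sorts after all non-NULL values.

RIGHT JOIN keeps every row from `departments`; unmatched rows get NULL for `employees`'s columns.
Matching on t1.dept_id = t2.dept_id AND t1.tier = t2.tier. A NULL in a compared column never satisfies the condition.
Matched pairs: 3; unmatched t2 rows kept: 7.

(Dave, 75, NU); (Nora, 65, TH); (Wendy, 65, NU); (NULL, NULL, EZ); (NULL, NULL, OC); (NULL, NULL, OC); (NULL, NULL, OC); (NULL, NULL, TH); (NULL, NULL, TH); (NULL, NULL, TH)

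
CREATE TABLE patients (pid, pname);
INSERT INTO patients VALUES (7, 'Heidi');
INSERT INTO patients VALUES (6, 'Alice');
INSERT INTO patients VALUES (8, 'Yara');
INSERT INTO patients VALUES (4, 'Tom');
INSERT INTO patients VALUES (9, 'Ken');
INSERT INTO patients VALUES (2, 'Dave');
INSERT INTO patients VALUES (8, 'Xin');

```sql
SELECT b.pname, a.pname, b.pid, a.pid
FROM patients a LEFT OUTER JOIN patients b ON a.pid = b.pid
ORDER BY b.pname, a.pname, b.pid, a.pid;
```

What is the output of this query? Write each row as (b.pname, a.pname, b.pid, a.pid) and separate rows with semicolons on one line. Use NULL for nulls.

(Alice, Alice, 6, 6); (Dave, Dave, 2, 2); (Heidi, Heidi, 7, 7); (Ken, Ken, 9, 9); (Tom, Tom, 4, 4); (Xin, Xin, 8, 8); (Xin, Yara, 8, 8); (Yara, Xin, 8, 8); (Yara, Yara, 8, 8)

LEFT JOIN keeps every row from `patients a`; unmatched rows get NULL for `patients b`'s columns.
Matching on a.pid = b.pid.
Matched pairs: 9; unmatched a rows kept: 0.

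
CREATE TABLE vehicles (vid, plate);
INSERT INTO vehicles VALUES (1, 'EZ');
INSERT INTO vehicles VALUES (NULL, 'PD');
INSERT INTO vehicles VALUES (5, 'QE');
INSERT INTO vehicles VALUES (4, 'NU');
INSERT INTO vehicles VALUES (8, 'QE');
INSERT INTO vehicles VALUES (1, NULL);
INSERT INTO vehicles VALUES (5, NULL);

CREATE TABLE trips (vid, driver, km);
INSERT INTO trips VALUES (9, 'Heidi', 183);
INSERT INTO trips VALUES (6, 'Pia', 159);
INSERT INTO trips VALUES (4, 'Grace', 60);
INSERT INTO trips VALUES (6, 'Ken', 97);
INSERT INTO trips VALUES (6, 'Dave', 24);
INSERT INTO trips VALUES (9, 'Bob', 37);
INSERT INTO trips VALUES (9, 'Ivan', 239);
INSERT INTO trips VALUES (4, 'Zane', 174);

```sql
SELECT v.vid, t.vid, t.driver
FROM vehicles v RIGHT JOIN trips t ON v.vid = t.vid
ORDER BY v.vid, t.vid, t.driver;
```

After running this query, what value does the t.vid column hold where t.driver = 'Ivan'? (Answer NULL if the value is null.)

9

RIGHT JOIN keeps every row from `trips`; unmatched rows get NULL for `vehicles`'s columns.
Matching on v.vid = t.vid. A NULL in a compared column never satisfies the condition.
- v[0] vid=1 → no match.
- v[1] vid=NULL → no match.
- v[2] vid=5 → no match.
- v[3] vid=4 → 2 match(es) in t → 2 row(s).
- v[4] vid=8 → no match.
- v[5] vid=1 → no match.
- v[6] vid=5 → no match.
- 6 t row(s) had no v match → kept, v columns NULL.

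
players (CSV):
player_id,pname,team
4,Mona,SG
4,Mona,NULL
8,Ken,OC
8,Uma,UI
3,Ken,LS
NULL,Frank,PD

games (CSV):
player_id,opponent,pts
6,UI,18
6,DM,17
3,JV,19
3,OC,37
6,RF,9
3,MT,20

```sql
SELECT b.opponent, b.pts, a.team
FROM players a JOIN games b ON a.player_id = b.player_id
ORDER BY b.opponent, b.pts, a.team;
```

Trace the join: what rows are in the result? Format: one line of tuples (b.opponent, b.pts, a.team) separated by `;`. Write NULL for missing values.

(JV, 19, LS); (MT, 20, LS); (OC, 37, LS)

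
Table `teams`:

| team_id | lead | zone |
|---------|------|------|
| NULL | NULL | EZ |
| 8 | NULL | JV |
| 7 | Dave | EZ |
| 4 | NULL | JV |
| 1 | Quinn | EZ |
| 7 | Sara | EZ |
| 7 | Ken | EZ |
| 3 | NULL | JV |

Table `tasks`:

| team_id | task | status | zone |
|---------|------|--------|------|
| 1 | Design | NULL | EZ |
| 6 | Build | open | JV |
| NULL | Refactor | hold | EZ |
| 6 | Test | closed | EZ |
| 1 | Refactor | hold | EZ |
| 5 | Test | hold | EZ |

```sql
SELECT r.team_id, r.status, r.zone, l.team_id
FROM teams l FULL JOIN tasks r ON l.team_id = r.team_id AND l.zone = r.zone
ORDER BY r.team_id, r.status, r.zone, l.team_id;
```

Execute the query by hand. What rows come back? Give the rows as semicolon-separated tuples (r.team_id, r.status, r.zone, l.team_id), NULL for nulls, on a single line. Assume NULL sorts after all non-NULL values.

FULL OUTER JOIN keeps every row from both sides; unmatched rows get NULL for the other side's columns.
Matching on l.team_id = r.team_id AND l.zone = r.zone. A NULL in a compared column never satisfies the condition.
Matched pairs: 2; unmatched l rows kept: 7; unmatched r rows kept: 4.

(1, hold, EZ, 1); (1, NULL, EZ, 1); (5, hold, EZ, NULL); (6, closed, EZ, NULL); (6, open, JV, NULL); (NULL, hold, EZ, NULL); (NULL, NULL, NULL, 3); (NULL, NULL, NULL, 4); (NULL, NULL, NULL, 7); (NULL, NULL, NULL, 7); (NULL, NULL, NULL, 7); (NULL, NULL, NULL, 8); (NULL, NULL, NULL, NULL)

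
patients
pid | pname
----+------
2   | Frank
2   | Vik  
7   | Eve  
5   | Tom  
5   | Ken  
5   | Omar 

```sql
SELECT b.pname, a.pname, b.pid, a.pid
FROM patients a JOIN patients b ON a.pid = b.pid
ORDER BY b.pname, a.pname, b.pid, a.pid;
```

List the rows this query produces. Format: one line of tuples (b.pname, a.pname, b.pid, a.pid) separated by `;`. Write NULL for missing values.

(Eve, Eve, 7, 7); (Frank, Frank, 2, 2); (Frank, Vik, 2, 2); (Ken, Ken, 5, 5); (Ken, Omar, 5, 5); (Ken, Tom, 5, 5); (Omar, Ken, 5, 5); (Omar, Omar, 5, 5); (Omar, Tom, 5, 5); (Tom, Ken, 5, 5); (Tom, Omar, 5, 5); (Tom, Tom, 5, 5); (Vik, Frank, 2, 2); (Vik, Vik, 2, 2)

INNER JOIN keeps only pairs where the ON condition holds.
Matching on a.pid = b.pid.
Matched pairs: 14.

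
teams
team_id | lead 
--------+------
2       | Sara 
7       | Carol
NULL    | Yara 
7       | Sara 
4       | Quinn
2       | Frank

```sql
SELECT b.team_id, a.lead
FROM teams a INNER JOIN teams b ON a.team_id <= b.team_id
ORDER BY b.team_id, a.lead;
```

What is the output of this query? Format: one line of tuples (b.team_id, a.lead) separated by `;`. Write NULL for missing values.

INNER JOIN keeps only pairs where the ON condition holds.
Matching on a.team_id <= b.team_id. A NULL in a compared column never satisfies the condition.
- team_id=2: 5 matching b row(s), so 5 row(s) emitted.
- team_id=7: 2 matching b row(s), so 2 row(s) emitted.
- team_id=NULL: no matching b row, dropped.
- team_id=7: 2 matching b row(s), so 2 row(s) emitted.
- team_id=4: 3 matching b row(s), so 3 row(s) emitted.
- team_id=2: 5 matching b row(s), so 5 row(s) emitted.

(2, Frank); (2, Frank); (2, Sara); (2, Sara); (4, Frank); (4, Quinn); (4, Sara); (7, Carol); (7, Carol); (7, Frank); (7, Frank); (7, Quinn); (7, Quinn); (7, Sara); (7, Sara); (7, Sara); (7, Sara)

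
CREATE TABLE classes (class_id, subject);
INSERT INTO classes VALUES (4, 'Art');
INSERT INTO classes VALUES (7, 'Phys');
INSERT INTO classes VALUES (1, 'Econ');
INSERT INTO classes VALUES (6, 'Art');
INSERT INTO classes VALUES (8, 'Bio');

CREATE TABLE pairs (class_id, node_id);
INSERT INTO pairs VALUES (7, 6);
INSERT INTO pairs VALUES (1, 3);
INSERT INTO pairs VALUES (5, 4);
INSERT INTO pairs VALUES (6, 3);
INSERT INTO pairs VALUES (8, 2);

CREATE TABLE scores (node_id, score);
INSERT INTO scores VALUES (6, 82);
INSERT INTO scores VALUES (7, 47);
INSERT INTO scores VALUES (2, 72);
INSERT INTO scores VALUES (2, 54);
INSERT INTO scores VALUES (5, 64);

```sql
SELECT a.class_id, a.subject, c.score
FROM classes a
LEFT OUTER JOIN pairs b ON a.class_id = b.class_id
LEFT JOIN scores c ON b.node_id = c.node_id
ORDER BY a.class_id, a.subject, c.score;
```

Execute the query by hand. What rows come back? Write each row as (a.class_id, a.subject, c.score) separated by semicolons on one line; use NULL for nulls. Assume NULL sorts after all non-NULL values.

(1, Econ, NULL); (4, Art, NULL); (6, Art, NULL); (7, Phys, 82); (8, Bio, 54); (8, Bio, 72)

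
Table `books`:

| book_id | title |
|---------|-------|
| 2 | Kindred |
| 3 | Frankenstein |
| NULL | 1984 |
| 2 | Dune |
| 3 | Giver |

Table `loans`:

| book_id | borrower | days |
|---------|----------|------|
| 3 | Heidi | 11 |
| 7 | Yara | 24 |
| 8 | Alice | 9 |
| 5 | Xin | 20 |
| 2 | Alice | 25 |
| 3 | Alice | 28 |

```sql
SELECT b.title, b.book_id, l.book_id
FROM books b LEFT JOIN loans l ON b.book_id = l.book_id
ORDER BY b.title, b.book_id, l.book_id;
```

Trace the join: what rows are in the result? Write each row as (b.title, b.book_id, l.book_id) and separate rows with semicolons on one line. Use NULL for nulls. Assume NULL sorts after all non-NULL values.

(1984, NULL, NULL); (Dune, 2, 2); (Frankenstein, 3, 3); (Frankenstein, 3, 3); (Giver, 3, 3); (Giver, 3, 3); (Kindred, 2, 2)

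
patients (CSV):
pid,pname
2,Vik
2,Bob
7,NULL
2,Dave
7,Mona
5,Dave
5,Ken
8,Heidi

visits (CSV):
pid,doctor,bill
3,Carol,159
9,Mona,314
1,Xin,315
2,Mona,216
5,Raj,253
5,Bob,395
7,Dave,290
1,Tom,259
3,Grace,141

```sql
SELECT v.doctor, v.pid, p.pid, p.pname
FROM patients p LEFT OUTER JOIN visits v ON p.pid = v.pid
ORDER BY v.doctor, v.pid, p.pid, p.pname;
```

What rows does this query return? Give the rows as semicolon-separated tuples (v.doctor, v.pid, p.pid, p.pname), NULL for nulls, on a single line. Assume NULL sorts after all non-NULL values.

(Bob, 5, 5, Dave); (Bob, 5, 5, Ken); (Dave, 7, 7, Mona); (Dave, 7, 7, NULL); (Mona, 2, 2, Bob); (Mona, 2, 2, Dave); (Mona, 2, 2, Vik); (Raj, 5, 5, Dave); (Raj, 5, 5, Ken); (NULL, NULL, 8, Heidi)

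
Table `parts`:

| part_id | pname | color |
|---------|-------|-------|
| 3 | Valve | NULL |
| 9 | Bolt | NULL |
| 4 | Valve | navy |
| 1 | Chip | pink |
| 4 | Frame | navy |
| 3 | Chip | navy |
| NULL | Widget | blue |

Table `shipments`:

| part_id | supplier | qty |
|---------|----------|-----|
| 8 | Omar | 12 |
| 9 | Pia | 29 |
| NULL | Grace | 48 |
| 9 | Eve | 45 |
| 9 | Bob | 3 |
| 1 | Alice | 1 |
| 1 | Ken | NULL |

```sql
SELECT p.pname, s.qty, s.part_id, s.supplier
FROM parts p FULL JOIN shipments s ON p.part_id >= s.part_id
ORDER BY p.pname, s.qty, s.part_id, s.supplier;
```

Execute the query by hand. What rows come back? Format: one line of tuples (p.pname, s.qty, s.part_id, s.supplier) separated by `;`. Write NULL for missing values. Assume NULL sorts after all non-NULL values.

FULL OUTER JOIN keeps every row from both sides; unmatched rows get NULL for the other side's columns.
Matching on p.part_id >= s.part_id. A NULL in a compared column never satisfies the condition.
- p row (part_id=3): matches 2 s row(s) → 2 output row(s).
- p row (part_id=9): matches 6 s row(s) → 6 output row(s).
- p row (part_id=4): matches 2 s row(s) → 2 output row(s).
- p row (part_id=1): matches 2 s row(s) → 2 output row(s).
- p row (part_id=4): matches 2 s row(s) → 2 output row(s).
- p row (part_id=3): matches 2 s row(s) → 2 output row(s).
- p row (part_id=NULL): no match → kept, s columns NULL.
- 1 row(s) from s found no p partner → padded with NULL.

(Bolt, 1, 1, Alice); (Bolt, 3, 9, Bob); (Bolt, 12, 8, Omar); (Bolt, 29, 9, Pia); (Bolt, 45, 9, Eve); (Bolt, NULL, 1, Ken); (Chip, 1, 1, Alice); (Chip, 1, 1, Alice); (Chip, NULL, 1, Ken); (Chip, NULL, 1, Ken); (Frame, 1, 1, Alice); (Frame, NULL, 1, Ken); (Valve, 1, 1, Alice); (Valve, 1, 1, Alice); (Valve, NULL, 1, Ken); (Valve, NULL, 1, Ken); (Widget, NULL, NULL, NULL); (NULL, 48, NULL, Grace)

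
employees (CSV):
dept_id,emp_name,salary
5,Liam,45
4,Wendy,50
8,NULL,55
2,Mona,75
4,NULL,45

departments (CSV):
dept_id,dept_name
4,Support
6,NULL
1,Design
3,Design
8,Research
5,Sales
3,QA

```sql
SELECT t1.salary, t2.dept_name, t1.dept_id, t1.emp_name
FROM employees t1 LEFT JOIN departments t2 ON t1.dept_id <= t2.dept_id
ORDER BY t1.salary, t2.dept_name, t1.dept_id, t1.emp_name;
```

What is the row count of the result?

LEFT JOIN keeps every row from `employees`; unmatched rows get NULL for `departments`'s columns.
Matching on t1.dept_id <= t2.dept_id.
Matched pairs: 18; unmatched t1 rows kept: 0.
Total: 18 rows.

18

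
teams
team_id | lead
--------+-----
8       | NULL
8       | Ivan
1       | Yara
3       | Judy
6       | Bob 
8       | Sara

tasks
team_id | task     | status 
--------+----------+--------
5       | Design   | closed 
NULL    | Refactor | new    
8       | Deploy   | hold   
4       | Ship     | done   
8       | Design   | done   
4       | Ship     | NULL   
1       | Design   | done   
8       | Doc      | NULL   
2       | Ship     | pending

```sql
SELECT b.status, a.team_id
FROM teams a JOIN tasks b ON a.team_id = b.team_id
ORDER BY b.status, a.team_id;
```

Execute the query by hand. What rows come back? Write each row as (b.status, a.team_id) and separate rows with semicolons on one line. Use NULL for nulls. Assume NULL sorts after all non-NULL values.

(done, 1); (done, 8); (done, 8); (done, 8); (hold, 8); (hold, 8); (hold, 8); (NULL, 8); (NULL, 8); (NULL, 8)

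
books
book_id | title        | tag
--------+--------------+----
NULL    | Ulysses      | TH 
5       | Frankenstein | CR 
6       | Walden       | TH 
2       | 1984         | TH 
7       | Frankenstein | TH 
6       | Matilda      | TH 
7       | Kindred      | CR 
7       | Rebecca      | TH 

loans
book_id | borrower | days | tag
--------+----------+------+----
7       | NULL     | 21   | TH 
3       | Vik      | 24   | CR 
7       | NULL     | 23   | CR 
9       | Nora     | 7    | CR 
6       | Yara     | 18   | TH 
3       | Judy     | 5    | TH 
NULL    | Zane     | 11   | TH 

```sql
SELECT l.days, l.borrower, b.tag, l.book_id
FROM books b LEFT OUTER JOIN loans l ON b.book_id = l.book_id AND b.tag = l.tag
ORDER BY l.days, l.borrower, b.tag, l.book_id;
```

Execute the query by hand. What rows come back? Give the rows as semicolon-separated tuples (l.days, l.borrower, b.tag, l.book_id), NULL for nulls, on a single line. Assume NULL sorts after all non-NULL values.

LEFT JOIN keeps every row from `books`; unmatched rows get NULL for `loans`'s columns.
Matching on b.book_id = l.book_id AND b.tag = l.tag. A NULL in a compared column never satisfies the condition.
Matched pairs: 5; unmatched b rows kept: 3.

(18, Yara, TH, 6); (18, Yara, TH, 6); (21, NULL, TH, 7); (21, NULL, TH, 7); (23, NULL, CR, 7); (NULL, NULL, CR, NULL); (NULL, NULL, TH, NULL); (NULL, NULL, TH, NULL)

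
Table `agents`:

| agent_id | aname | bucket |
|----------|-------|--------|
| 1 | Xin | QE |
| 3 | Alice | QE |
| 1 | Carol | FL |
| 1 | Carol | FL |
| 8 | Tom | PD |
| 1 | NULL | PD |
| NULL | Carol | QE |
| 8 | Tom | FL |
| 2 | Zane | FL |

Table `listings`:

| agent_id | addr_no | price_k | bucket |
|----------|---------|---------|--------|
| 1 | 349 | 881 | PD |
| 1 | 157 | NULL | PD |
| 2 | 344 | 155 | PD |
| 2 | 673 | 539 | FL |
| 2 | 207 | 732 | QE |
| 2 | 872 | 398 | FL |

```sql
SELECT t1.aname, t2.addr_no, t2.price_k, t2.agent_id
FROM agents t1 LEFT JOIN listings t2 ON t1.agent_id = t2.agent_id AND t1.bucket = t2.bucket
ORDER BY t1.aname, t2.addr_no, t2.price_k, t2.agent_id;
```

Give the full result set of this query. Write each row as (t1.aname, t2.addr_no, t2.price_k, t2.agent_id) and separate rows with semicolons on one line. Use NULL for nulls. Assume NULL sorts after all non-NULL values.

(Alice, NULL, NULL, NULL); (Carol, NULL, NULL, NULL); (Carol, NULL, NULL, NULL); (Carol, NULL, NULL, NULL); (Tom, NULL, NULL, NULL); (Tom, NULL, NULL, NULL); (Xin, NULL, NULL, NULL); (Zane, 673, 539, 2); (Zane, 872, 398, 2); (NULL, 157, NULL, 1); (NULL, 349, 881, 1)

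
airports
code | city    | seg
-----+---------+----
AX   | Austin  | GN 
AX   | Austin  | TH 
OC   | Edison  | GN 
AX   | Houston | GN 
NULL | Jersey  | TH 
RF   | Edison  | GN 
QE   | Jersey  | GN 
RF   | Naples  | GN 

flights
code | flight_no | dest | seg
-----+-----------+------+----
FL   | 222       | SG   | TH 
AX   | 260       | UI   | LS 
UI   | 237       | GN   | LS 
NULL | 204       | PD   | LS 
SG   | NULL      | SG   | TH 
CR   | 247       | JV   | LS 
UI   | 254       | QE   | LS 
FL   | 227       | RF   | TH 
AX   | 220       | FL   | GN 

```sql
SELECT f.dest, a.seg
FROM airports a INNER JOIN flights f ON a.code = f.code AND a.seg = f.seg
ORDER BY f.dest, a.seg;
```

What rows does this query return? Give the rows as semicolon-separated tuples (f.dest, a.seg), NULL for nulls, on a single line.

INNER JOIN keeps only pairs where the ON condition holds.
Matching on a.code = f.code AND a.seg = f.seg. A NULL in a compared column never satisfies the condition.
Matched pairs: 2.

(FL, GN); (FL, GN)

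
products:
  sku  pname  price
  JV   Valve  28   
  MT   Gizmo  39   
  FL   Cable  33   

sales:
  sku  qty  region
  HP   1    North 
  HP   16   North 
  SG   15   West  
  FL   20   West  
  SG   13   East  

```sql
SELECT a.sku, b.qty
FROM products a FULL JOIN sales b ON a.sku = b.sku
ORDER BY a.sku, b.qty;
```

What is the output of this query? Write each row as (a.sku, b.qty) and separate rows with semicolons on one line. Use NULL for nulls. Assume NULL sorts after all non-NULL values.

(FL, 20); (JV, NULL); (MT, NULL); (NULL, 1); (NULL, 13); (NULL, 15); (NULL, 16)

FULL OUTER JOIN keeps every row from both sides; unmatched rows get NULL for the other side's columns.
Matching on a.sku = b.sku.
- sku=JV: no b row matches, row kept with b columns NULL.
- sku=MT: no b row matches, row kept with b columns NULL.
- sku=FL: 1 matching b row(s), so 1 row(s) emitted.
- 4 row(s) from b found no a partner → padded with NULL.
After projecting and ordering:
a.sku | b.qty
FL | 20
JV | NULL
MT | NULL
NULL | 1
NULL | 13
NULL | 15
NULL | 16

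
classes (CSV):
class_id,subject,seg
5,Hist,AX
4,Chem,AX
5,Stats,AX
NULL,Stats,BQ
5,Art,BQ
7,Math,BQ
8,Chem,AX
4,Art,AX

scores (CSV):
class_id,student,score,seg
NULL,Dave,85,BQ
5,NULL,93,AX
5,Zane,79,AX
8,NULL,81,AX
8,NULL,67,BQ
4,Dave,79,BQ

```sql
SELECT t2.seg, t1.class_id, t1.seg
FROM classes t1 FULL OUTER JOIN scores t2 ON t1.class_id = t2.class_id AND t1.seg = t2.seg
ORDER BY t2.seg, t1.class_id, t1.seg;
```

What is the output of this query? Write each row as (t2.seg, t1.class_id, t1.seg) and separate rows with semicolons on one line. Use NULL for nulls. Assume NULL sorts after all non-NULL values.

FULL OUTER JOIN keeps every row from both sides; unmatched rows get NULL for the other side's columns.
Matching on t1.class_id = t2.class_id AND t1.seg = t2.seg. A NULL in a compared column never satisfies the condition.
- t1[0] class_id=5, seg=AX → 2 match(es) in t2 → 2 row(s).
- t1[1] class_id=4, seg=AX → no match; kept with NULLs on the t2 side.
- t1[2] class_id=5, seg=AX → 2 match(es) in t2 → 2 row(s).
- t1[3] class_id=NULL, seg=BQ → no match; kept with NULLs on the t2 side.
- t1[4] class_id=5, seg=BQ → no match; kept with NULLs on the t2 side.
- t1[5] class_id=7, seg=BQ → no match; kept with NULLs on the t2 side.
- t1[6] class_id=8, seg=AX → 1 match(es) in t2 → 1 row(s).
- t1[7] class_id=4, seg=AX → no match; kept with NULLs on the t2 side.
- plus 3 unmatched t2 row(s), each kept with NULL t1 columns.

(AX, 5, AX); (AX, 5, AX); (AX, 5, AX); (AX, 5, AX); (AX, 8, AX); (BQ, NULL, NULL); (BQ, NULL, NULL); (BQ, NULL, NULL); (NULL, 4, AX); (NULL, 4, AX); (NULL, 5, BQ); (NULL, 7, BQ); (NULL, NULL, BQ)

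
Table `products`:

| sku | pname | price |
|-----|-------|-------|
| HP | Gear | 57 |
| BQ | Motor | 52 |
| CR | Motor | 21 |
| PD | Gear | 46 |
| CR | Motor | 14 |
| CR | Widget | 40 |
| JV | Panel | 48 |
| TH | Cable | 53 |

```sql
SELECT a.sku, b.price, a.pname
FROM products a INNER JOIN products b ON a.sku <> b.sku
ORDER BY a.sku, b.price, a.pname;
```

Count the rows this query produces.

50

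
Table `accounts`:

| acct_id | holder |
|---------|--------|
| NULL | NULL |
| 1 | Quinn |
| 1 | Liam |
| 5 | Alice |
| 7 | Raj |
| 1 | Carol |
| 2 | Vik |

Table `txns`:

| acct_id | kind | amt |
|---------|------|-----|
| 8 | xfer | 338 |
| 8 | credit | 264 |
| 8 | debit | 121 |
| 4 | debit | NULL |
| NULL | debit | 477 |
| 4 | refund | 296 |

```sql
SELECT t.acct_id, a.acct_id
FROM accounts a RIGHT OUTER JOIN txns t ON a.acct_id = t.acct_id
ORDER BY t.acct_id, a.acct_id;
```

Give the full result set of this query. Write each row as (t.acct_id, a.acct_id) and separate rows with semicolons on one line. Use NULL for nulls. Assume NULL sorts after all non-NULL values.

(4, NULL); (4, NULL); (8, NULL); (8, NULL); (8, NULL); (NULL, NULL)

RIGHT JOIN keeps every row from `txns`; unmatched rows get NULL for `accounts`'s columns.
Matching on a.acct_id = t.acct_id. A NULL in a compared column never satisfies the condition.
- a (acct_id=NULL) has no partner in t.
- a (acct_id=1) has no partner in t.
- a (acct_id=1) has no partner in t.
- a (acct_id=5) has no partner in t.
- a (acct_id=7) has no partner in t.
- a (acct_id=1) has no partner in t.
- a (acct_id=2) has no partner in t.
- 6 row(s) from t found no a partner → padded with NULL.
After projecting and ordering:
t.acct_id | a.acct_id
4 | NULL
4 | NULL
8 | NULL
8 | NULL
8 | NULL
NULL | NULL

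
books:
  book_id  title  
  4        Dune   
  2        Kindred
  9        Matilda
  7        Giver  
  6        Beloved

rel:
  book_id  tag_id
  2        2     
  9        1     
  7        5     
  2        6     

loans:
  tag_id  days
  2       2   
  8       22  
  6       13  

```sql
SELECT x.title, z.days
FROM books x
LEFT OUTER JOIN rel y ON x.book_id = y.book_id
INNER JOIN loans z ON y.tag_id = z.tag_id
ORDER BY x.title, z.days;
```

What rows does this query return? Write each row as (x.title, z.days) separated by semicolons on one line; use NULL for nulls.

(Kindred, 2); (Kindred, 13)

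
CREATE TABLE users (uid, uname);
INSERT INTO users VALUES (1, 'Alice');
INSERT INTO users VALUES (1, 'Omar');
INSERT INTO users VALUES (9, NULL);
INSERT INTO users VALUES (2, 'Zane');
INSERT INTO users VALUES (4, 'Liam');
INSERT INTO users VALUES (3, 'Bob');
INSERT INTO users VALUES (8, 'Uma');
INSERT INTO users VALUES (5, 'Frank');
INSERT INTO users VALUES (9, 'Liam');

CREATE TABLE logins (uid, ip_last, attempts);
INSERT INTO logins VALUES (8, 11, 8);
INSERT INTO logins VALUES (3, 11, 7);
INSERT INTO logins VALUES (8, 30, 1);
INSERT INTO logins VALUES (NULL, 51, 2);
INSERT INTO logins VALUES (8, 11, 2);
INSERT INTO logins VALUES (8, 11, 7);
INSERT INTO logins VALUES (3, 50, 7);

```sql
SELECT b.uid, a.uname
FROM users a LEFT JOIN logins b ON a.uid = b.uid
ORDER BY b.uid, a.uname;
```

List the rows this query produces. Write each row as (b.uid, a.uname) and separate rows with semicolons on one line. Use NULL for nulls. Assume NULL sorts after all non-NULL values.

(3, Bob); (3, Bob); (8, Uma); (8, Uma); (8, Uma); (8, Uma); (NULL, Alice); (NULL, Frank); (NULL, Liam); (NULL, Liam); (NULL, Omar); (NULL, Zane); (NULL, NULL)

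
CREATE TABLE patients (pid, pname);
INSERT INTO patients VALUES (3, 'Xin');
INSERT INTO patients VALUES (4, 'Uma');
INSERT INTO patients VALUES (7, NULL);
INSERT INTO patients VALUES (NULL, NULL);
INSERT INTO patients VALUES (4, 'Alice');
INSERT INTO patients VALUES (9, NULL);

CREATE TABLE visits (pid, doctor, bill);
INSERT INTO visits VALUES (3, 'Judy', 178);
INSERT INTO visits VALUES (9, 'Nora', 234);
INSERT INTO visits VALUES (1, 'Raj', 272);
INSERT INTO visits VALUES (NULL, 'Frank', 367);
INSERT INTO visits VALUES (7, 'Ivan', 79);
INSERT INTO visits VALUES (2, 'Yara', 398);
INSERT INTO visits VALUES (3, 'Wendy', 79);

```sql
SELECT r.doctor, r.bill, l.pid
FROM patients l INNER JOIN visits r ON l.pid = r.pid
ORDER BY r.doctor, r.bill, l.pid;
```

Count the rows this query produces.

4

INNER JOIN keeps only pairs where the ON condition holds.
Matching on l.pid = r.pid. A NULL in a compared column never satisfies the condition.
Matched pairs: 4.
Total: 4 rows.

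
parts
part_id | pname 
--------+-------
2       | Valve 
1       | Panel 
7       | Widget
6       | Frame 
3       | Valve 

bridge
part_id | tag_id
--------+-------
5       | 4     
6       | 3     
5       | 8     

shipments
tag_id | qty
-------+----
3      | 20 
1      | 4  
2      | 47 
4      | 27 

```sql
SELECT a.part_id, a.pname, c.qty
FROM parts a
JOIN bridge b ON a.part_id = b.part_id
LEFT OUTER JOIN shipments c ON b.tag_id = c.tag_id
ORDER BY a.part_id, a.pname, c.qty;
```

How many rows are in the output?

1

Joins associate left-to-right: parts INNER JOIN bridge on part_id gives 1 intermediate row(s).
Then LEFT JOIN `shipments c` on tag_id: each of those 1 rows is kept; rows whose b.tag_id has no match in c get NULL for c's columns.
Result: 1 row(s).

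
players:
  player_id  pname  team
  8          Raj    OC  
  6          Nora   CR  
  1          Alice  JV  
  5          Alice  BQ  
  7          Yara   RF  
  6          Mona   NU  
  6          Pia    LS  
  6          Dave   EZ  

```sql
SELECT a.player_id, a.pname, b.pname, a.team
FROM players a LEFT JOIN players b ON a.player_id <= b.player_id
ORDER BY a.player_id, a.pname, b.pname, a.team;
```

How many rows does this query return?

LEFT JOIN keeps every row from `players a`; unmatched rows get NULL for `players b`'s columns.
Matching on a.player_id <= b.player_id.
Matched pairs: 42; unmatched a rows kept: 0.
Total: 42 rows.

42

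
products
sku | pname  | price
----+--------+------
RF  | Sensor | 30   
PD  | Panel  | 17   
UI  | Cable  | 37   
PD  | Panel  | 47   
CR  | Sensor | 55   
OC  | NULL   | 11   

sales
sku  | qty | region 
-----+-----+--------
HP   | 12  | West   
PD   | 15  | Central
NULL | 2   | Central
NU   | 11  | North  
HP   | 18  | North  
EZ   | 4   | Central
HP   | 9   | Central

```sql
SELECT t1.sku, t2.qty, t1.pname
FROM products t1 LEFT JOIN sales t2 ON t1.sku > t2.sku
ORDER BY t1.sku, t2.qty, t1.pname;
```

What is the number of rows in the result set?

28

LEFT JOIN keeps every row from `products`; unmatched rows get NULL for `sales`'s columns.
Matching on t1.sku > t2.sku. A NULL in a compared column never satisfies the condition.
- t1[0] sku=RF → 6 match(es) in t2 → 6 row(s).
- t1[1] sku=PD → 5 match(es) in t2 → 5 row(s).
- t1[2] sku=UI → 6 match(es) in t2 → 6 row(s).
- t1[3] sku=PD → 5 match(es) in t2 → 5 row(s).
- t1[4] sku=CR → no match; kept with NULLs on the t2 side.
- t1[5] sku=OC → 5 match(es) in t2 → 5 row(s).
Total: 27 matched + 1 padded = 28 rows.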